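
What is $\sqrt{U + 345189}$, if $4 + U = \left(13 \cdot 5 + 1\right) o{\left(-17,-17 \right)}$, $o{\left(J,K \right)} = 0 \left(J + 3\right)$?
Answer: $\sqrt{345185} \approx 587.52$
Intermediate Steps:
$o{\left(J,K \right)} = 0$ ($o{\left(J,K \right)} = 0 \left(3 + J\right) = 0$)
$U = -4$ ($U = -4 + \left(13 \cdot 5 + 1\right) 0 = -4 + \left(65 + 1\right) 0 = -4 + 66 \cdot 0 = -4 + 0 = -4$)
$\sqrt{U + 345189} = \sqrt{-4 + 345189} = \sqrt{345185}$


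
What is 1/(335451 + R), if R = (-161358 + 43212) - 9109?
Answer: 1/208196 ≈ 4.8032e-6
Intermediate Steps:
R = -127255 (R = -118146 - 9109 = -127255)
1/(335451 + R) = 1/(335451 - 127255) = 1/208196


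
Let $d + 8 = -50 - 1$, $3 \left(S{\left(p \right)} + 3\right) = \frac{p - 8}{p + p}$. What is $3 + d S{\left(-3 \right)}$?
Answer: $\frac{2591}{18} \approx 143.94$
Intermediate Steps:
$S{\left(p \right)} = -3 + \frac{-8 + p}{6 p}$ ($S{\left(p \right)} = -3 + \frac{\left(p - 8\right) \frac{1}{p + p}}{3} = -3 + \frac{\left(-8 + p\right) \frac{1}{2 p}}{3} = -3 + \frac{\frac{1}{2} \frac{1}{p} \left(-8 + p\right)}{3} = -3 + \frac{-8 + p}{6 p}$)
$d = -59$ ($d = -8 - 51 = -59$)
$3 + d S{\left(-3 \right)} = 3 - 59 \frac{-8 - -51}{6 \left(-3\right)} = 3 - 59 \cdot \frac{1}{6} \left(- \frac{1}{3}\right) \left(-8 + 51\right) = 3 - 59 \cdot \frac{1}{6} \left(- \frac{1}{3}\right) 43 = 3 - - \frac{2537}{18} = 3 + \frac{2537}{18} = \frac{2591}{18}$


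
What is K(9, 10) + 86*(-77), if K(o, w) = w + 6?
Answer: -6606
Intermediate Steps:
K(o, w) = 6 + w
K(9, 10) + 86*(-77) = (6 + 10) + 86*(-77) = 16 - 6622 = -6606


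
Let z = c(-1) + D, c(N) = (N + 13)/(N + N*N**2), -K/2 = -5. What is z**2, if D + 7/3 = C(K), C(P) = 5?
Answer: 100/9 ≈ 11.111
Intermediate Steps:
K = 10 (K = -2*(-5) = 10)
D = 8/3 (D = -7/3 + 5 = 8/3 ≈ 2.6667)
c(N) = (13 + N)/(N + N**3)
z = -10/3 (z = (13 - 1)/(-1 + (-1)**3) + 8/3 = 12/(-1 - 1) + 8/3 = 12/(-2) + 8/3 = -1/2*12 + 8/3 = -6 + 8/3 = -10/3 ≈ -3.3333)
z**2 = (-10/3)**2 = 100/9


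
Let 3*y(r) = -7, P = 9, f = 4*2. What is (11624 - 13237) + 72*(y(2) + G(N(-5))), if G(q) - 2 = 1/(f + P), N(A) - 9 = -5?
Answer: -27757/17 ≈ -1632.8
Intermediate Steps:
N(A) = 4 (N(A) = 9 - 5 = 4)
f = 8
G(q) = 35/17 (G(q) = 2 + 1/(8 + 9) = 2 + 1/17 = 35/17)
y(r) = -7/3 (y(r) = (⅓)*(-7) = -7/3)
(11624 - 13237) + 72*(y(2) + G(N(-5))) = (11624 - 13237) + 72*(-7/3 + 35/17) = -1613 + 72*(-14/51) = -1613 - 336/17 = -27757/17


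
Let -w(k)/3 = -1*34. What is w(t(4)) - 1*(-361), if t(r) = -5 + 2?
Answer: 463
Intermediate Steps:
t(r) = -3
w(k) = 102 (w(k) = -(-3)*34 = -3*(-34) = 102)
w(t(4)) - 1*(-361) = 102 - 1*(-361) = 102 + 361 = 463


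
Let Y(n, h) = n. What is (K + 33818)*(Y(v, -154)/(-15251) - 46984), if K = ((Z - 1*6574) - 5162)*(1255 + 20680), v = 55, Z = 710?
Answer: 173277924988114188/15251 ≈ 1.1362e+13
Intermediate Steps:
K = -241855310 (K = ((710 - 1*6574) - 5162)*(1255 + 20680) = ((710 - 6574) - 5162)*21935 = (-5864 - 5162)*21935 = -11026*21935 = -241855310)
(K + 33818)*(Y(v, -154)/(-15251) - 46984) = (-241855310 + 33818)*(55/(-15251) - 46984) = -241821492*(55*(-1/15251) - 46984) = -241821492*(-55/15251 - 46984) = -241821492*(-716553039/15251) = 173277924988114188/15251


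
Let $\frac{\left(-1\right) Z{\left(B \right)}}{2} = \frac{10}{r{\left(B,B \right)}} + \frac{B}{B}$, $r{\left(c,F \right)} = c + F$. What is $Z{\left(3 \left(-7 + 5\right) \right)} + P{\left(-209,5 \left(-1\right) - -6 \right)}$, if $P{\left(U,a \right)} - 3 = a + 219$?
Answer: $\frac{668}{3} \approx 222.67$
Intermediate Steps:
$r{\left(c,F \right)} = F + c$
$P{\left(U,a \right)} = 222 + a$ ($P{\left(U,a \right)} = 3 + \left(a + 219\right) = 3 + \left(219 + a\right) = 222 + a$)
$Z{\left(B \right)} = -2 - \frac{10}{B}$ ($Z{\left(B \right)} = - 2 \left(\frac{10}{B + B} + \frac{B}{B}\right) = - 2 \left(\frac{10}{2 B} + 1\right) = - 2 \left(10 \frac{1}{2 B} + 1\right) = - 2 \left(\frac{5}{B} + 1\right) = - 2 \left(1 + \frac{5}{B}\right) = -2 - \frac{10}{B}$)
$Z{\left(3 \left(-7 + 5\right) \right)} + P{\left(-209,5 \left(-1\right) - -6 \right)} = \left(-2 - \frac{10}{3 \left(-7 + 5\right)}\right) + \left(222 + \left(5 \left(-1\right) - -6\right)\right) = \left(-2 - \frac{10}{3 \left(-2\right)}\right) + \left(222 + \left(-5 + 6\right)\right) = \left(-2 - \frac{10}{-6}\right) + \left(222 + 1\right) = \left(-2 - - \frac{5}{3}\right) + 223 = \left(-2 + \frac{5}{3}\right) + 223 = - \frac{1}{3} + 223 = \frac{668}{3}$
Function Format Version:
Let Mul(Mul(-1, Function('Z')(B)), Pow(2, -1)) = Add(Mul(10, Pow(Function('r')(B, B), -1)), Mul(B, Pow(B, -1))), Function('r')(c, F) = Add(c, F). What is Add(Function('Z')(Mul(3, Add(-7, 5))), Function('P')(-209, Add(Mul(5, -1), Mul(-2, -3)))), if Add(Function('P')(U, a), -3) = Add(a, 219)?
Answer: Rational(668, 3) ≈ 222.67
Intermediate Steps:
Function('r')(c, F) = Add(F, c)
Function('P')(U, a) = Add(222, a) (Function('P')(U, a) = Add(3, Add(a, 219)) = Add(3, Add(219, a)) = Add(222, a))
Function('Z')(B) = Add(-2, Mul(-10, Pow(B, -1))) (Function('Z')(B) = Mul(-2, Add(Mul(10, Pow(Add(B, B), -1)), Mul(B, Pow(B, -1)))) = Mul(-2, Add(Mul(10, Pow(Mul(2, B), -1)), 1)) = Mul(-2, Add(Mul(10, Mul(Rational(1, 2), Pow(B, -1))), 1)) = Mul(-2, Add(Mul(5, Pow(B, -1)), 1)) = Mul(-2, Add(1, Mul(5, Pow(B, -1)))) = Add(-2, Mul(-10, Pow(B, -1))))
Add(Function('Z')(Mul(3, Add(-7, 5))), Function('P')(-209, Add(Mul(5, -1), Mul(-2, -3)))) = Add(Add(-2, Mul(-10, Pow(Mul(3, Add(-7, 5)), -1))), Add(222, Add(Mul(5, -1), Mul(-2, -3)))) = Add(Add(-2, Mul(-10, Pow(Mul(3, -2), -1))), Add(222, Add(-5, 6))) = Add(Add(-2, Mul(-10, Pow(-6, -1))), Add(222, 1)) = Add(Add(-2, Mul(-10, Rational(-1, 6))), 223) = Add(Add(-2, Rational(5, 3)), 223) = Add(Rational(-1, 3), 223) = Rational(668, 3)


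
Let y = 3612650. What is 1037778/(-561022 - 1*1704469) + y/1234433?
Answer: 6903358651276/2796596851603 ≈ 2.4685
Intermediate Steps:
1037778/(-561022 - 1*1704469) + y/1234433 = 1037778/(-561022 - 1*1704469) + 3612650/1234433 = 1037778/(-561022 - 1704469) + 3612650*(1/1234433) = 1037778/(-2265491) + 3612650/1234433 = 1037778*(-1/2265491) + 3612650/1234433 = -1037778/2265491 + 3612650/1234433 = 6903358651276/2796596851603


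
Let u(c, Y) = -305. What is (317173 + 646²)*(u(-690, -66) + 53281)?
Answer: 38910289264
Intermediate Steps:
(317173 + 646²)*(u(-690, -66) + 53281) = (317173 + 646²)*(-305 + 53281) = (317173 + 417316)*52976 = 734489*52976 = 38910289264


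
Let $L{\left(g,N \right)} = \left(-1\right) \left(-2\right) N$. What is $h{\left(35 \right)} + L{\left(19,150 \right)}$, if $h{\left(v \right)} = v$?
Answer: $335$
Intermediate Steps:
$L{\left(g,N \right)} = 2 N$
$h{\left(35 \right)} + L{\left(19,150 \right)} = 35 + 2 \cdot 150 = 35 + 300 = 335$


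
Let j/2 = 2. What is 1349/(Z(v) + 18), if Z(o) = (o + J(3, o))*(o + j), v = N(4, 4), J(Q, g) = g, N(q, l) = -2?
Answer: 1349/10 ≈ 134.90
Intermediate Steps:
j = 4 (j = 2*2 = 4)
v = -2
Z(o) = 2*o*(4 + o) (Z(o) = (o + o)*(o + 4) = (2*o)*(4 + o) = 2*o*(4 + o))
1349/(Z(v) + 18) = 1349/(2*(-2)*(4 - 2) + 18) = 1349/(2*(-2)*2 + 18) = 1349/(-8 + 18) = 1349/10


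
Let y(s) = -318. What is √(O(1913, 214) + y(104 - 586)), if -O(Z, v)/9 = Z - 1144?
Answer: I*√7239 ≈ 85.082*I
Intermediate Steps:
O(Z, v) = 10296 - 9*Z (O(Z, v) = -9*(Z - 1144) = -9*(-1144 + Z) = 10296 - 9*Z)
√(O(1913, 214) + y(104 - 586)) = √((10296 - 9*1913) - 318) = √((10296 - 17217) - 318) = √(-6921 - 318) = √(-7239) = I*√7239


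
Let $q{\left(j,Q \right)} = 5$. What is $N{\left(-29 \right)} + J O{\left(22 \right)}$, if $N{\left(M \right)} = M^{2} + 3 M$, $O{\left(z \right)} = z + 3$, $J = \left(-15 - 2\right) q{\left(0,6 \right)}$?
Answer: $-1371$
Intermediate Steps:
$J = -85$ ($J = \left(-15 - 2\right) 5 = \left(-17\right) 5 = -85$)
$O{\left(z \right)} = 3 + z$
$N{\left(-29 \right)} + J O{\left(22 \right)} = - 29 \left(3 - 29\right) - 85 \left(3 + 22\right) = \left(-29\right) \left(-26\right) - 2125 = 754 - 2125 = -1371$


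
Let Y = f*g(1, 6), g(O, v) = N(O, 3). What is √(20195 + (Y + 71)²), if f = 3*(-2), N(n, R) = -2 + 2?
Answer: 6*√701 ≈ 158.86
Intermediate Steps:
N(n, R) = 0
g(O, v) = 0
f = -6
Y = 0 (Y = -6*0 = 0)
√(20195 + (Y + 71)²) = √(20195 + (0 + 71)²) = √(20195 + 71²) = √(20195 + 5041) = √25236 = 6*√701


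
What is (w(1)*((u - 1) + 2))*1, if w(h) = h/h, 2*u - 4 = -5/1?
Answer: 1/2 ≈ 0.50000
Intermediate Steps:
u = -1/2 (u = 2 + (-5/1)/2 = 2 + (-5*1)/2 = 2 + (1/2)*(-5) = 2 - 5/2 = -1/2 ≈ -0.50000)
w(h) = 1
(w(1)*((u - 1) + 2))*1 = (1*((-1/2 - 1) + 2))*1 = (1*(-3/2 + 2))*1 = (1*(1/2))*1 = (1/2)*1 = 1/2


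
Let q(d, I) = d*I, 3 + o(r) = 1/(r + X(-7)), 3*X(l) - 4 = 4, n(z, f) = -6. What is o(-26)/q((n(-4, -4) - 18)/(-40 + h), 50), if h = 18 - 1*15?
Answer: -2627/28000 ≈ -0.093821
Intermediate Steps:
h = 3 (h = 18 - 15 = 3)
X(l) = 8/3 (X(l) = 4/3 + (1/3)*4 = 4/3 + 4/3 = 8/3)
o(r) = -3 + 1/(8/3 + r) (o(r) = -3 + 1/(r + 8/3) = -3 + 1/(8/3 + r))
q(d, I) = I*d
o(-26)/q((n(-4, -4) - 18)/(-40 + h), 50) = (3*(-7 - 3*(-26))/(8 + 3*(-26)))/((50*((-6 - 18)/(-40 + 3)))) = (3*(-7 + 78)/(8 - 78))/((50*(-24/(-37)))) = (3*71/(-70))/((50*(-24*(-1/37)))) = (3*(-1/70)*71)/((50*(24/37))) = -213/(70*1200/37) = -213/70*37/1200 = -2627/28000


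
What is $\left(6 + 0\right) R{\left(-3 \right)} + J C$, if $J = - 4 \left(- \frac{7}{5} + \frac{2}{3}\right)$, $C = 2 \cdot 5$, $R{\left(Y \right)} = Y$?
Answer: $\frac{34}{3} \approx 11.333$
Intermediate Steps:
$C = 10$
$J = \frac{44}{15}$ ($J = - 4 \left(\left(-7\right) \frac{1}{5} + 2 \cdot \frac{1}{3}\right) = - 4 \left(- \frac{7}{5} + \frac{2}{3}\right) = \left(-4\right) \left(- \frac{11}{15}\right) = \frac{44}{15} \approx 2.9333$)
$\left(6 + 0\right) R{\left(-3 \right)} + J C = \left(6 + 0\right) \left(-3\right) + \frac{44}{15} \cdot 10 = 6 \left(-3\right) + \frac{88}{3} = -18 + \frac{88}{3} = \frac{34}{3}$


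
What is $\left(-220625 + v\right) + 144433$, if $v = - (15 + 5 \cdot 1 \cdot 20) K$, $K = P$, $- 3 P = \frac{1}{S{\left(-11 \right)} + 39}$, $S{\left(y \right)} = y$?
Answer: $- \frac{6400013}{84} \approx -76191.0$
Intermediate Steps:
$P = - \frac{1}{84}$ ($P = - \frac{1}{3 \left(-11 + 39\right)} = - \frac{1}{3 \cdot 28} = \left(- \frac{1}{3}\right) \frac{1}{28} = - \frac{1}{84} \approx -0.011905$)
$K = - \frac{1}{84} \approx -0.011905$
$v = \frac{115}{84}$ ($v = - (15 + 5 \cdot 1 \cdot 20) \left(- \frac{1}{84}\right) = - (15 + 5 \cdot 20) \left(- \frac{1}{84}\right) = - (15 + 100) \left(- \frac{1}{84}\right) = \left(-1\right) 115 \left(- \frac{1}{84}\right) = \left(-115\right) \left(- \frac{1}{84}\right) = \frac{115}{84} \approx 1.369$)
$\left(-220625 + v\right) + 144433 = \left(-220625 + \frac{115}{84}\right) + 144433 = - \frac{18532385}{84} + 144433 = - \frac{6400013}{84}$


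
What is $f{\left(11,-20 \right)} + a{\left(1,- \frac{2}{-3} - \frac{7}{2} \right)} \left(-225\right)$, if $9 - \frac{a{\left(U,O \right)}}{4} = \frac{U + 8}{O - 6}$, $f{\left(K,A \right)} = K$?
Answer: $- \frac{477317}{53} \approx -9006.0$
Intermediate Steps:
$a{\left(U,O \right)} = 36 - \frac{4 \left(8 + U\right)}{-6 + O}$ ($a{\left(U,O \right)} = 36 - 4 \frac{U + 8}{O - 6} = 36 - 4 \frac{8 + U}{-6 + O} = 36 - \frac{4 \left(8 + U\right)}{-6 + O}$)
$f{\left(11,-20 \right)} + a{\left(1,- \frac{2}{-3} - \frac{7}{2} \right)} \left(-225\right) = 11 + \frac{4 \left(-62 - 1 + 9 \left(- \frac{2}{-3} - \frac{7}{2}\right)\right)}{-6 - \left(- \frac{2}{3} + \frac{7}{2}\right)} \left(-225\right) = 11 + \frac{4 \left(-62 - 1 + 9 \left(\left(-2\right) \left(- \frac{1}{3}\right) - \frac{7}{2}\right)\right)}{-6 - \frac{17}{6}} \left(-225\right) = 11 + \frac{4 \left(-62 - 1 + 9 \left(\frac{2}{3} - \frac{7}{2}\right)\right)}{-6 + \left(\frac{2}{3} - \frac{7}{2}\right)} \left(-225\right) = 11 + \frac{4 \left(-62 - 1 + 9 \left(- \frac{17}{6}\right)\right)}{-6 - \frac{17}{6}} \left(-225\right) = 11 + \frac{4 \left(-62 - 1 - \frac{51}{2}\right)}{- \frac{53}{6}} \left(-225\right) = 11 + 4 \left(- \frac{6}{53}\right) \left(- \frac{177}{2}\right) \left(-225\right) = 11 + \frac{2124}{53} \left(-225\right) = 11 - \frac{477900}{53} = - \frac{477317}{53}$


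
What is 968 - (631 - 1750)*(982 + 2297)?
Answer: 3670169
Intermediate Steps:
968 - (631 - 1750)*(982 + 2297) = 968 - (-1119)*3279 = 968 - 1*(-3669201) = 968 + 3669201 = 3670169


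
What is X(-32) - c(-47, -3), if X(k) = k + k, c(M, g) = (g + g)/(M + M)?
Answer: -3011/47 ≈ -64.064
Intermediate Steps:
c(M, g) = g/M (c(M, g) = (2*g)/((2*M)) = (2*g)*(1/(2*M)) = g/M)
X(k) = 2*k
X(-32) - c(-47, -3) = 2*(-32) - (-3)/(-47) = -64 - (-3)*(-1)/47 = -64 - 1*3/47 = -64 - 3/47 = -3011/47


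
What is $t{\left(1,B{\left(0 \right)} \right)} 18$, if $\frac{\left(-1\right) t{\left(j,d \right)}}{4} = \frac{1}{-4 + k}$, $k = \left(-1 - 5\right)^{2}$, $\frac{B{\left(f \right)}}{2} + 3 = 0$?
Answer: $- \frac{9}{4} \approx -2.25$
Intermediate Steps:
$B{\left(f \right)} = -6$ ($B{\left(f \right)} = -6 + 2 \cdot 0 = -6 + 0 = -6$)
$k = 36$ ($k = \left(-6\right)^{2} = 36$)
$t{\left(j,d \right)} = - \frac{1}{8}$ ($t{\left(j,d \right)} = - \frac{4}{-4 + 36} = - \frac{4}{32} = \left(-4\right) \frac{1}{32} = - \frac{1}{8}$)
$t{\left(1,B{\left(0 \right)} \right)} 18 = \left(- \frac{1}{8}\right) 18 = - \frac{9}{4}$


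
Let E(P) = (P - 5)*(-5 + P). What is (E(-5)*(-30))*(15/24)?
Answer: -1875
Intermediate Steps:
E(P) = (-5 + P)² (E(P) = (-5 + P)*(-5 + P) = (-5 + P)²)
(E(-5)*(-30))*(15/24) = ((-5 - 5)²*(-30))*(15/24) = ((-10)²*(-30))*(15*(1/24)) = (100*(-30))*(5/8) = -3000*5/8 = -1875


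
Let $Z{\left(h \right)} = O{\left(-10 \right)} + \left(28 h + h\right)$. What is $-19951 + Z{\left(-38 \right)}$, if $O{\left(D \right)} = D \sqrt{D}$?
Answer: $-21053 - 10 i \sqrt{10} \approx -21053.0 - 31.623 i$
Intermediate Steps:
$O{\left(D \right)} = D^{\frac{3}{2}}$
$Z{\left(h \right)} = 29 h - 10 i \sqrt{10}$ ($Z{\left(h \right)} = \left(-10\right)^{\frac{3}{2}} + \left(28 h + h\right) = - 10 i \sqrt{10} + 29 h = 29 h - 10 i \sqrt{10}$)
$-19951 + Z{\left(-38 \right)} = -19951 + \left(29 \left(-38\right) - 10 i \sqrt{10}\right) = -19951 - \left(1102 + 10 i \sqrt{10}\right) = -21053 - 10 i \sqrt{10}$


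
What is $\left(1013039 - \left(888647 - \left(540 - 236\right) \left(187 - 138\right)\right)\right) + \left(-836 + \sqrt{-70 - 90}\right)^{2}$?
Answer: $838024 - 6688 i \sqrt{10} \approx 8.3802 \cdot 10^{5} - 21149.0 i$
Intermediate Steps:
$\left(1013039 - \left(888647 - \left(540 - 236\right) \left(187 - 138\right)\right)\right) + \left(-836 + \sqrt{-70 - 90}\right)^{2} = \left(1013039 - \left(888647 - 304 \left(187 - 138\right)\right)\right) + \left(-836 + \sqrt{-160}\right)^{2} = \left(1013039 + \left(304 \cdot 49 - 888647\right)\right) + \left(-836 + 4 i \sqrt{10}\right)^{2} = \left(1013039 + \left(14896 - 888647\right)\right) + \left(-836 + 4 i \sqrt{10}\right)^{2} = \left(1013039 - 873751\right) + \left(-836 + 4 i \sqrt{10}\right)^{2} = 139288 + \left(-836 + 4 i \sqrt{10}\right)^{2}$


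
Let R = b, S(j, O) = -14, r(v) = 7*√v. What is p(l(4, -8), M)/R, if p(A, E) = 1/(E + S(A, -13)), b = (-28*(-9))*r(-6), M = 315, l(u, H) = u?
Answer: -I*√6/3185784 ≈ -7.6888e-7*I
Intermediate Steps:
b = 1764*I*√6 (b = (-28*(-9))*(7*√(-6)) = 252*(7*(I*√6)) = 252*(7*I*√6) = 1764*I*√6 ≈ 4320.9*I)
p(A, E) = 1/(-14 + E) (p(A, E) = 1/(E - 14) = 1/(-14 + E))
R = 1764*I*√6 ≈ 4320.9*I
p(l(4, -8), M)/R = 1/((-14 + 315)*((1764*I*√6))) = (-I*√6/10584)/301 = -I*√6/3185784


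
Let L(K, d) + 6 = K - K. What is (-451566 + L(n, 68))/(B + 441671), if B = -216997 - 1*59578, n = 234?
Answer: -37631/13758 ≈ -2.7352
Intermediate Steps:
L(K, d) = -6 (L(K, d) = -6 + (K - K) = -6 + 0 = -6)
B = -276575 (B = -216997 - 59578 = -276575)
(-451566 + L(n, 68))/(B + 441671) = (-451566 - 6)/(-276575 + 441671) = -451572/165096 = -451572*1/165096 = -37631/13758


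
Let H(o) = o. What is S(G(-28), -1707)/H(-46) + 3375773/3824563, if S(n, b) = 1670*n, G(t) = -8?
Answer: 25625723619/87964949 ≈ 291.32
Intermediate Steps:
S(G(-28), -1707)/H(-46) + 3375773/3824563 = (1670*(-8))/(-46) + 3375773/3824563 = -13360*(-1/46) + 3375773*(1/3824563) = 6680/23 + 3375773/3824563 = 25625723619/87964949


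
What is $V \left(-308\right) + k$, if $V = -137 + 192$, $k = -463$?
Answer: $-17403$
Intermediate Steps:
$V = 55$
$V \left(-308\right) + k = 55 \left(-308\right) - 463 = -16940 - 463 = -17403$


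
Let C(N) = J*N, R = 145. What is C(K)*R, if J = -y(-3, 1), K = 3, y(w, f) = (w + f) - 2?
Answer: 1740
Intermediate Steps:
y(w, f) = -2 + f + w (y(w, f) = (f + w) - 2 = -2 + f + w)
J = 4 (J = -(-2 + 1 - 3) = -1*(-4) = 4)
C(N) = 4*N
C(K)*R = (4*3)*145 = 12*145 = 1740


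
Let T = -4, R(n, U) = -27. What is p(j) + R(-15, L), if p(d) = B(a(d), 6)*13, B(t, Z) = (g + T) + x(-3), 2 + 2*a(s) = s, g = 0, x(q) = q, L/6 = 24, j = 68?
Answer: -118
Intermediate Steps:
L = 144 (L = 6*24 = 144)
a(s) = -1 + s/2
B(t, Z) = -7 (B(t, Z) = (0 - 4) - 3 = -4 - 3 = -7)
p(d) = -91 (p(d) = -7*13 = -91)
p(j) + R(-15, L) = -91 - 27 = -118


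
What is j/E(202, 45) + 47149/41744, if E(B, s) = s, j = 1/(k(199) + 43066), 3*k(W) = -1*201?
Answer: 91231235039/80772761520 ≈ 1.1295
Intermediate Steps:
k(W) = -67 (k(W) = (-1*201)/3 = (1/3)*(-201) = -67)
j = 1/42999 (j = 1/(-67 + 43066) = 1/42999 ≈ 2.3256e-5)
j/E(202, 45) + 47149/41744 = (1/42999)/45 + 47149/41744 = (1/42999)*(1/45) + 47149*(1/41744) = 1/1934955 + 47149/41744 = 91231235039/80772761520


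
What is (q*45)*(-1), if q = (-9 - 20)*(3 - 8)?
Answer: -6525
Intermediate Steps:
q = 145 (q = -29*(-5) = 145)
(q*45)*(-1) = (145*45)*(-1) = 6525*(-1) = -6525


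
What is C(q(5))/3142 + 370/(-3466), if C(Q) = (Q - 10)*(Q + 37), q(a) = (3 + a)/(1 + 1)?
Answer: -503794/2722543 ≈ -0.18505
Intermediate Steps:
q(a) = 3/2 + a/2 (q(a) = (3 + a)/2 = (3 + a)*(½) = 3/2 + a/2)
C(Q) = (-10 + Q)*(37 + Q)
C(q(5))/3142 + 370/(-3466) = (-370 + (3/2 + (½)*5)² + 27*(3/2 + (½)*5))/3142 + 370/(-3466) = (-370 + (3/2 + 5/2)² + 27*(3/2 + 5/2))*(1/3142) + 370*(-1/3466) = (-370 + 4² + 27*4)*(1/3142) - 185/1733 = (-370 + 16 + 108)*(1/3142) - 185/1733 = -246*1/3142 - 185/1733 = -123/1571 - 185/1733 = -503794/2722543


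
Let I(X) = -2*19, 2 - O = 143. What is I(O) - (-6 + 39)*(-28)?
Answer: 886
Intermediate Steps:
O = -141 (O = 2 - 1*143 = 2 - 143 = -141)
I(X) = -38
I(O) - (-6 + 39)*(-28) = -38 - (-6 + 39)*(-28) = -38 - 33*(-28) = -38 - 1*(-924) = -38 + 924 = 886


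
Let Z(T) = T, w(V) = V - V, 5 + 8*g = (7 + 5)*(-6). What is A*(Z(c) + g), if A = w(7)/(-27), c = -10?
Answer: 0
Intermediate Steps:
g = -77/8 (g = -5/8 + ((7 + 5)*(-6))/8 = -5/8 + (12*(-6))/8 = -5/8 + (1/8)*(-72) = -5/8 - 9 = -77/8 ≈ -9.6250)
w(V) = 0
A = 0 (A = 0/(-27) = 0*(-1/27) = 0)
A*(Z(c) + g) = 0*(-10 - 77/8) = 0*(-157/8) = 0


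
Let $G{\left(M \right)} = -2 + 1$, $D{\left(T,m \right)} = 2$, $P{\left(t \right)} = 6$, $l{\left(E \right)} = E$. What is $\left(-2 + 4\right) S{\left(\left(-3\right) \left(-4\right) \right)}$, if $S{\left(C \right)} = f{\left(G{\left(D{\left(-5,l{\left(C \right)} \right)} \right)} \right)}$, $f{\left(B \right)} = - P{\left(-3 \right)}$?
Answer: $-12$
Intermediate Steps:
$G{\left(M \right)} = -1$
$f{\left(B \right)} = -6$ ($f{\left(B \right)} = \left(-1\right) 6 = -6$)
$S{\left(C \right)} = -6$
$\left(-2 + 4\right) S{\left(\left(-3\right) \left(-4\right) \right)} = \left(-2 + 4\right) \left(-6\right) = 2 \left(-6\right) = -12$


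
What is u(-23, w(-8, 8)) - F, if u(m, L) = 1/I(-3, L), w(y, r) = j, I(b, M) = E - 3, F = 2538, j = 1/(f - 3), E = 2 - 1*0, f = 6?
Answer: -2539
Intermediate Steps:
E = 2 (E = 2 + 0 = 2)
j = 1/3 (j = 1/(6 - 3) = 1/3 ≈ 0.33333)
I(b, M) = -1 (I(b, M) = 2 - 3 = -1)
w(y, r) = 1/3
u(m, L) = -1 (u(m, L) = 1/(-1) = -1)
u(-23, w(-8, 8)) - F = -1 - 1*2538 = -1 - 2538 = -2539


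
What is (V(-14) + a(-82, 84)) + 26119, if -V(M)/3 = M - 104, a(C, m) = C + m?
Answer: 26475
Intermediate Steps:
V(M) = 312 - 3*M (V(M) = -3*(M - 104) = -3*(-104 + M) = 312 - 3*M)
(V(-14) + a(-82, 84)) + 26119 = ((312 - 3*(-14)) + (-82 + 84)) + 26119 = ((312 + 42) + 2) + 26119 = (354 + 2) + 26119 = 356 + 26119 = 26475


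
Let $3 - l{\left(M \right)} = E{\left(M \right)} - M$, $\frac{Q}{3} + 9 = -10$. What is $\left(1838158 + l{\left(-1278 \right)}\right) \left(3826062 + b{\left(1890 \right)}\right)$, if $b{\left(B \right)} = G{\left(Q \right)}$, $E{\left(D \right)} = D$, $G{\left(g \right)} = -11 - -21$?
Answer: $7032936333592$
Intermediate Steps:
$Q = -57$ ($Q = -27 + 3 \left(-10\right) = -27 - 30 = -57$)
$G{\left(g \right)} = 10$ ($G{\left(g \right)} = -11 + 21 = 10$)
$b{\left(B \right)} = 10$
$l{\left(M \right)} = 3$ ($l{\left(M \right)} = 3 - \left(M - M\right) = 3 - 0 = 3 + 0 = 3$)
$\left(1838158 + l{\left(-1278 \right)}\right) \left(3826062 + b{\left(1890 \right)}\right) = \left(1838158 + 3\right) \left(3826062 + 10\right) = 1838161 \cdot 3826072 = 7032936333592$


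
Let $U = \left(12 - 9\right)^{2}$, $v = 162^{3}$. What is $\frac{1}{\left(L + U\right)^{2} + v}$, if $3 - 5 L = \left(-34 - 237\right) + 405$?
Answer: $\frac{25}{106295596} \approx 2.3519 \cdot 10^{-7}$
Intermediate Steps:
$v = 4251528$
$L = - \frac{131}{5}$ ($L = \frac{3}{5} - \frac{\left(-34 - 237\right) + 405}{5} = \frac{3}{5} - \frac{-271 + 405}{5} = \frac{3}{5} - \frac{134}{5} = - \frac{131}{5} \approx -26.2$)
$U = 9$ ($U = 3^{2} = 9$)
$\frac{1}{\left(L + U\right)^{2} + v} = \frac{1}{\left(- \frac{131}{5} + 9\right)^{2} + 4251528} = \frac{1}{\left(- \frac{86}{5}\right)^{2} + 4251528} = \frac{1}{\frac{7396}{25} + 4251528} = \frac{1}{\frac{106295596}{25}} = \frac{25}{106295596}$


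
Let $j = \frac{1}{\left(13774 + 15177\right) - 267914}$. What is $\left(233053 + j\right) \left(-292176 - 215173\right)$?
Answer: $- \frac{28254795501635262}{238963} \approx -1.1824 \cdot 10^{11}$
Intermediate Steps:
$j = - \frac{1}{238963}$ ($j = \frac{1}{28951 - 267914} = \frac{1}{-238963} = - \frac{1}{238963} \approx -4.1847 \cdot 10^{-6}$)
$\left(233053 + j\right) \left(-292176 - 215173\right) = \left(233053 - \frac{1}{238963}\right) \left(-292176 - 215173\right) = \frac{55691044038}{238963} \left(-507349\right) = - \frac{28254795501635262}{238963}$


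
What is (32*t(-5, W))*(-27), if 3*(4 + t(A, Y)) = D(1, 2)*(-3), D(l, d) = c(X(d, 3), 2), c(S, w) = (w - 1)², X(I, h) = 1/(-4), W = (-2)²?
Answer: 4320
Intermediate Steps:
W = 4
X(I, h) = -¼
c(S, w) = (-1 + w)²
D(l, d) = 1 (D(l, d) = (-1 + 2)² = 1² = 1)
t(A, Y) = -5 (t(A, Y) = -4 + (1*(-3))/3 = -4 + (⅓)*(-3) = -4 - 1 = -5)
(32*t(-5, W))*(-27) = (32*(-5))*(-27) = -160*(-27) = 4320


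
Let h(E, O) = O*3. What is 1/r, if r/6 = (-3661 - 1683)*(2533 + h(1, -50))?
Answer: -1/76408512 ≈ -1.3088e-8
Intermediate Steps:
h(E, O) = 3*O
r = -76408512 (r = 6*((-3661 - 1683)*(2533 + 3*(-50))) = 6*(-5344*(2533 - 150)) = 6*(-5344*2383) = 6*(-12734752) = -76408512)
1/r = 1/(-76408512) = -1/76408512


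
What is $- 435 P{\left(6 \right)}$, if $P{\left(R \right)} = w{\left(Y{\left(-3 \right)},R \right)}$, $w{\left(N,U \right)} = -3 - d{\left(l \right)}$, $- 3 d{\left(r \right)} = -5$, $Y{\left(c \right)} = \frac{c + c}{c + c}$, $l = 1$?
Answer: $2030$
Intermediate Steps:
$Y{\left(c \right)} = 1$ ($Y{\left(c \right)} = \frac{2 c}{2 c} = 2 c \frac{1}{2 c} = 1$)
$d{\left(r \right)} = \frac{5}{3}$ ($d{\left(r \right)} = \left(- \frac{1}{3}\right) \left(-5\right) = \frac{5}{3}$)
$w{\left(N,U \right)} = - \frac{14}{3}$ ($w{\left(N,U \right)} = -3 - \frac{5}{3} = - \frac{14}{3}$)
$P{\left(R \right)} = - \frac{14}{3}$
$- 435 P{\left(6 \right)} = \left(-435\right) \left(- \frac{14}{3}\right) = 2030$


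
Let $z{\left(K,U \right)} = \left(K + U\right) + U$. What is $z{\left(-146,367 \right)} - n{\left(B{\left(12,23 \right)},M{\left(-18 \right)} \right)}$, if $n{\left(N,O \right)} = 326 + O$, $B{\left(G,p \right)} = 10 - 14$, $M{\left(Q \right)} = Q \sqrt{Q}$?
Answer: $262 + 54 i \sqrt{2} \approx 262.0 + 76.368 i$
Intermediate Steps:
$M{\left(Q \right)} = Q^{\frac{3}{2}}$
$B{\left(G,p \right)} = -4$ ($B{\left(G,p \right)} = 10 - 14 = -4$)
$z{\left(K,U \right)} = K + 2 U$
$z{\left(-146,367 \right)} - n{\left(B{\left(12,23 \right)},M{\left(-18 \right)} \right)} = \left(-146 + 2 \cdot 367\right) - \left(326 + \left(-18\right)^{\frac{3}{2}}\right) = \left(-146 + 734\right) - \left(326 - 54 i \sqrt{2}\right) = 588 - \left(326 - 54 i \sqrt{2}\right) = 262 + 54 i \sqrt{2}$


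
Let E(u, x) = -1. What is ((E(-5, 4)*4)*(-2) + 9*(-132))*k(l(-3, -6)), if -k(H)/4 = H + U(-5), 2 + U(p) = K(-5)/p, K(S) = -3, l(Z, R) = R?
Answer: -34928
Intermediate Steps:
U(p) = -2 - 3/p
k(H) = 28/5 - 4*H (k(H) = -4*(H + (-2 - 3/(-5))) = -4*(H + (-2 - 3*(-⅕))) = -4*(H + (-2 + ⅗)) = -4*(H - 7/5) = -4*(-7/5 + H) = 28/5 - 4*H)
((E(-5, 4)*4)*(-2) + 9*(-132))*k(l(-3, -6)) = (-1*4*(-2) + 9*(-132))*(28/5 - 4*(-6)) = (-4*(-2) - 1188)*(28/5 + 24) = (8 - 1188)*(148/5) = -1180*148/5 = -34928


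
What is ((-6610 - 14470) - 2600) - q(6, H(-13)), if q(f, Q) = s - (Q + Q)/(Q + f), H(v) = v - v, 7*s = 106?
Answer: -165866/7 ≈ -23695.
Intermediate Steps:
s = 106/7 (s = (⅐)*106 = 106/7 ≈ 15.143)
H(v) = 0
q(f, Q) = 106/7 - 2*Q/(Q + f) (q(f, Q) = 106/7 - (Q + Q)/(Q + f) = 106/7 - 2*Q/(Q + f))
((-6610 - 14470) - 2600) - q(6, H(-13)) = ((-6610 - 14470) - 2600) - 2*(46*0 + 53*6)/(7*(0 + 6)) = (-21080 - 2600) - 2*(0 + 318)/(7*6) = -23680 - 2*318/(7*6) = -23680 - 1*106/7 = -23680 - 106/7 = -165866/7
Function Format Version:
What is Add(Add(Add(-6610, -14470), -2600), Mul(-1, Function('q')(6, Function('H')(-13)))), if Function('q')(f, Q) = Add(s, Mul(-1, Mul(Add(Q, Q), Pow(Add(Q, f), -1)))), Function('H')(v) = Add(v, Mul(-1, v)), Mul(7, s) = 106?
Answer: Rational(-165866, 7) ≈ -23695.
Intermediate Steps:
s = Rational(106, 7) (s = Mul(Rational(1, 7), 106) = Rational(106, 7) ≈ 15.143)
Function('H')(v) = 0
Function('q')(f, Q) = Add(Rational(106, 7), Mul(-2, Q, Pow(Add(Q, f), -1))) (Function('q')(f, Q) = Add(Rational(106, 7), Mul(-1, Mul(Add(Q, Q), Pow(Add(Q, f), -1)))) = Add(Rational(106, 7), Mul(-1, Mul(Mul(2, Q), Pow(Add(Q, f), -1)))) = Add(Rational(106, 7), Mul(-1, Mul(2, Q, Pow(Add(Q, f), -1)))) = Add(Rational(106, 7), Mul(-2, Q, Pow(Add(Q, f), -1))))
Add(Add(Add(-6610, -14470), -2600), Mul(-1, Function('q')(6, Function('H')(-13)))) = Add(Add(Add(-6610, -14470), -2600), Mul(-1, Mul(Rational(2, 7), Pow(Add(0, 6), -1), Add(Mul(46, 0), Mul(53, 6))))) = Add(Add(-21080, -2600), Mul(-1, Mul(Rational(2, 7), Pow(6, -1), Add(0, 318)))) = Add(-23680, Mul(-1, Mul(Rational(2, 7), Rational(1, 6), 318))) = Add(-23680, Mul(-1, Rational(106, 7))) = Add(-23680, Rational(-106, 7)) = Rational(-165866, 7)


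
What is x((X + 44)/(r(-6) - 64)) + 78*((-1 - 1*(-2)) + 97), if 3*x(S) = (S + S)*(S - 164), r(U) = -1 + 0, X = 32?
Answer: 98519572/12675 ≈ 7772.8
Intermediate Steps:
r(U) = -1
x(S) = 2*S*(-164 + S)/3 (x(S) = ((S + S)*(S - 164))/3 = ((2*S)*(-164 + S))/3 = (2*S*(-164 + S))/3 = 2*S*(-164 + S)/3)
x((X + 44)/(r(-6) - 64)) + 78*((-1 - 1*(-2)) + 97) = 2*((32 + 44)/(-1 - 64))*(-164 + (32 + 44)/(-1 - 64))/3 + 78*((-1 - 1*(-2)) + 97) = 2*(76/(-65))*(-164 + 76/(-65))/3 + 78*((-1 + 2) + 97) = 2*(76*(-1/65))*(-164 + 76*(-1/65))/3 + 78*(1 + 97) = (⅔)*(-76/65)*(-164 - 76/65) + 78*98 = (⅔)*(-76/65)*(-10736/65) + 7644 = 1631872/12675 + 7644 = 98519572/12675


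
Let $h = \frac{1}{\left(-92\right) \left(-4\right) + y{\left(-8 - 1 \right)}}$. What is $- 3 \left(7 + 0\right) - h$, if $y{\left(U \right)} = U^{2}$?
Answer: $- \frac{9430}{449} \approx -21.002$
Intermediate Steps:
$h = \frac{1}{449}$ ($h = \frac{1}{\left(-92\right) \left(-4\right) + \left(-8 - 1\right)^{2}} = \frac{1}{368 + \left(-8 - 1\right)^{2}} = \frac{1}{368 + \left(-9\right)^{2}} = \frac{1}{368 + 81} = \frac{1}{449} \approx 0.0022272$)
$- 3 \left(7 + 0\right) - h = - 3 \left(7 + 0\right) - \frac{1}{449} = \left(-3\right) 7 - \frac{1}{449} = -21 - \frac{1}{449} = - \frac{9430}{449}$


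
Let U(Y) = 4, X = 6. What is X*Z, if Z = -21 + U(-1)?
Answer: -102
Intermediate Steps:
Z = -17 (Z = -21 + 4 = -17)
X*Z = 6*(-17) = -102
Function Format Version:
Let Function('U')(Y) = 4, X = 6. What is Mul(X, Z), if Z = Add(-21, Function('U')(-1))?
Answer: -102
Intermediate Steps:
Z = -17 (Z = Add(-21, 4) = -17)
Mul(X, Z) = Mul(6, -17) = -102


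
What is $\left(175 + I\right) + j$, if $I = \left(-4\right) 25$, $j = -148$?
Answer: $-73$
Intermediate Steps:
$I = -100$
$\left(175 + I\right) + j = \left(175 - 100\right) - 148 = 75 - 148 = -73$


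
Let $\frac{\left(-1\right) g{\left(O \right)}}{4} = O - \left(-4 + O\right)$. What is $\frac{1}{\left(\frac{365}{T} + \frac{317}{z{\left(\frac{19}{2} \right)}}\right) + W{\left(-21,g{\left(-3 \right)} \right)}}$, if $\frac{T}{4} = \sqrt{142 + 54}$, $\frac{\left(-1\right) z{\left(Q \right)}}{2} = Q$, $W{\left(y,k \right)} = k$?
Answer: $- \frac{1064}{27841} \approx -0.038217$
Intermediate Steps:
$g{\left(O \right)} = -16$ ($g{\left(O \right)} = - 4 \left(O - \left(-4 + O\right)\right) = \left(-4\right) 4 = -16$)
$z{\left(Q \right)} = - 2 Q$
$T = 56$ ($T = 4 \sqrt{142 + 54} = 4 \sqrt{196} = 4 \cdot 14 = 56$)
$\frac{1}{\left(\frac{365}{T} + \frac{317}{z{\left(\frac{19}{2} \right)}}\right) + W{\left(-21,g{\left(-3 \right)} \right)}} = \frac{1}{\left(\frac{365}{56} + \frac{317}{\left(-2\right) \frac{19}{2}}\right) - 16} = \frac{1}{\left(\frac{365}{56} + \frac{317}{-19}\right) - 16} = \frac{1}{\left(\frac{365}{56} + 317 \left(- \frac{1}{19}\right)\right) - 16} = \frac{1}{\left(\frac{365}{56} - \frac{317}{19}\right) - 16} = \frac{1}{- \frac{10817}{1064} - 16} = \frac{1}{- \frac{27841}{1064}} = - \frac{1064}{27841}$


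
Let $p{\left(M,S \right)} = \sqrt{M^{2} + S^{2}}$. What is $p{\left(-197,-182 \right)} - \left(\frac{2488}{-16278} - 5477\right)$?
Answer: $\frac{44578547}{8139} + \sqrt{71933} \approx 5745.4$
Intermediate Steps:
$p{\left(-197,-182 \right)} - \left(\frac{2488}{-16278} - 5477\right) = \sqrt{\left(-197\right)^{2} + \left(-182\right)^{2}} - \left(\frac{2488}{-16278} - 5477\right) = \sqrt{38809 + 33124} - \left(2488 \left(- \frac{1}{16278}\right) - 5477\right) = \sqrt{71933} - \left(- \frac{1244}{8139} - 5477\right) = \sqrt{71933} - - \frac{44578547}{8139} = \sqrt{71933} + \frac{44578547}{8139} = \frac{44578547}{8139} + \sqrt{71933}$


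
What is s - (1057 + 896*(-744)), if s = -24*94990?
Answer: -1614193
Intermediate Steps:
s = -2279760
s - (1057 + 896*(-744)) = -2279760 - (1057 + 896*(-744)) = -2279760 - (1057 - 666624) = -2279760 - 1*(-665567) = -2279760 + 665567 = -1614193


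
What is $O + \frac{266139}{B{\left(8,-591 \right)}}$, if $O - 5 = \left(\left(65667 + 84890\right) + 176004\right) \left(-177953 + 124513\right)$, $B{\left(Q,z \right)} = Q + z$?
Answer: $- \frac{10174178029944}{583} \approx -1.7451 \cdot 10^{10}$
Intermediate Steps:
$O = -17451419835$ ($O = 5 + \left(\left(65667 + 84890\right) + 176004\right) \left(-177953 + 124513\right) = 5 + \left(150557 + 176004\right) \left(-53440\right) = 5 + 326561 \left(-53440\right) = 5 - 17451419840 = -17451419835$)
$O + \frac{266139}{B{\left(8,-591 \right)}} = -17451419835 + \frac{266139}{8 - 591} = -17451419835 + \frac{266139}{-583} = -17451419835 + 266139 \left(- \frac{1}{583}\right) = -17451419835 - \frac{266139}{583} = - \frac{10174178029944}{583}$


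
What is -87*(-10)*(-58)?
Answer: -50460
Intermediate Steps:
-87*(-10)*(-58) = -29*(-30)*(-58) = 870*(-58) = -50460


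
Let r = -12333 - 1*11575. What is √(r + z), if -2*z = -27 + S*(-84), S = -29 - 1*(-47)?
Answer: I*√92554/2 ≈ 152.11*I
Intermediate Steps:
S = 18 (S = -29 + 47 = 18)
z = 1539/2 (z = -(-27 + 18*(-84))/2 = -(-27 - 1512)/2 = -½*(-1539) = 1539/2 ≈ 769.50)
r = -23908 (r = -12333 - 11575 = -23908)
√(r + z) = √(-23908 + 1539/2) = √(-46277/2) = I*√92554/2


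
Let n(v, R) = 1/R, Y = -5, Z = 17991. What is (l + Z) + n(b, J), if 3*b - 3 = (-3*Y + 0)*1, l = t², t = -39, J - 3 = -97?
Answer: 1834127/94 ≈ 19512.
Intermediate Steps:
J = -94 (J = 3 - 97 = -94)
l = 1521 (l = (-39)² = 1521)
b = 6 (b = 1 + ((-3*(-5) + 0)*1)/3 = 1 + ((15 + 0)*1)/3 = 1 + (15*1)/3 = 1 + (⅓)*15 = 1 + 5 = 6)
(l + Z) + n(b, J) = (1521 + 17991) + 1/(-94) = 19512 - 1/94 = 1834127/94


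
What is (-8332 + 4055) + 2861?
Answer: -1416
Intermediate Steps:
(-8332 + 4055) + 2861 = -4277 + 2861 = -1416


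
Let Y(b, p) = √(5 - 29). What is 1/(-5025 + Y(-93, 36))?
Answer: -1675/8416883 - 2*I*√6/25250649 ≈ -0.000199 - 1.9401e-7*I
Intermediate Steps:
Y(b, p) = 2*I*√6 (Y(b, p) = √(-24) = 2*I*√6)
1/(-5025 + Y(-93, 36)) = 1/(-5025 + 2*I*√6)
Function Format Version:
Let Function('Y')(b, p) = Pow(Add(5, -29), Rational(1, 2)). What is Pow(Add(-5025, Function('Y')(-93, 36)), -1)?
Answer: Add(Rational(-1675, 8416883), Mul(Rational(-2, 25250649), I, Pow(6, Rational(1, 2)))) ≈ Add(-0.00019900, Mul(-1.9401e-7, I))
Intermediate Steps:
Function('Y')(b, p) = Mul(2, I, Pow(6, Rational(1, 2))) (Function('Y')(b, p) = Pow(-24, Rational(1, 2)) = Mul(2, I, Pow(6, Rational(1, 2))))
Pow(Add(-5025, Function('Y')(-93, 36)), -1) = Pow(Add(-5025, Mul(2, I, Pow(6, Rational(1, 2)))), -1)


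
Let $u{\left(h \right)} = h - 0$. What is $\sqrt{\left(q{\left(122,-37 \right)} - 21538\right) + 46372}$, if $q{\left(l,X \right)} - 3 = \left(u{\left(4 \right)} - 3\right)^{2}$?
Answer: $\sqrt{24838} \approx 157.6$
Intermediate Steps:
$u{\left(h \right)} = h$ ($u{\left(h \right)} = h + 0 = h$)
$q{\left(l,X \right)} = 4$ ($q{\left(l,X \right)} = 3 + \left(4 - 3\right)^{2} = 3 + 1^{2} = 3 + 1 = 4$)
$\sqrt{\left(q{\left(122,-37 \right)} - 21538\right) + 46372} = \sqrt{\left(4 - 21538\right) + 46372} = \sqrt{-21534 + 46372} = \sqrt{24838}$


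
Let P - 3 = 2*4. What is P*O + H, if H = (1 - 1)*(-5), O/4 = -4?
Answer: -176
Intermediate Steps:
O = -16 (O = 4*(-4) = -16)
H = 0 (H = 0*(-5) = 0)
P = 11 (P = 3 + 2*4 = 3 + 8 = 11)
P*O + H = 11*(-16) + 0 = -176 + 0 = -176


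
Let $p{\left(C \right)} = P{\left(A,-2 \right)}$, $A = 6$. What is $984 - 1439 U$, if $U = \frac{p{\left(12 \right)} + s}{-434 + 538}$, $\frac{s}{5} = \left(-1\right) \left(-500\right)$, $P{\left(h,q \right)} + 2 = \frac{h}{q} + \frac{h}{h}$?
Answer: $-33552$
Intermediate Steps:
$P{\left(h,q \right)} = -1 + \frac{h}{q}$ ($P{\left(h,q \right)} = -2 + \left(\frac{h}{q} + \frac{h}{h}\right) = -2 + \left(\frac{h}{q} + 1\right) = -2 + \left(1 + \frac{h}{q}\right) = -1 + \frac{h}{q}$)
$s = 2500$ ($s = 5 \left(\left(-1\right) \left(-500\right)\right) = 5 \cdot 500 = 2500$)
$p{\left(C \right)} = -4$ ($p{\left(C \right)} = \frac{6 - -2}{-2} = - \frac{6 + 2}{2} = \left(- \frac{1}{2}\right) 8 = -4$)
$U = 24$ ($U = \frac{-4 + 2500}{-434 + 538} = \frac{2496}{104} = 2496 \cdot \frac{1}{104} = 24$)
$984 - 1439 U = 984 - 34536 = -33552$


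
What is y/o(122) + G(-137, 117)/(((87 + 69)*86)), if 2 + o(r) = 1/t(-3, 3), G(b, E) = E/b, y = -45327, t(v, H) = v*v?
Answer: 19225537653/801176 ≈ 23997.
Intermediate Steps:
t(v, H) = v²
o(r) = -17/9 (o(r) = -2 + 1/((-3)²) = -2 + 1/9 = -2 + ⅑ = -17/9)
y/o(122) + G(-137, 117)/(((87 + 69)*86)) = -45327/(-17/9) + (117/(-137))/(((87 + 69)*86)) = -45327*(-9/17) + (117*(-1/137))/((156*86)) = 407943/17 - 117/137/13416 = 407943/17 - 117/137*1/13416 = 407943/17 - 3/47128 = 19225537653/801176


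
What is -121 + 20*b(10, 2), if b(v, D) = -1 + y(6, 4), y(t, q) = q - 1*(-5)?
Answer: 39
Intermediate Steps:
y(t, q) = 5 + q (y(t, q) = q + 5 = 5 + q)
b(v, D) = 8 (b(v, D) = -1 + (5 + 4) = -1 + 9 = 8)
-121 + 20*b(10, 2) = -121 + 20*8 = -121 + 160 = 39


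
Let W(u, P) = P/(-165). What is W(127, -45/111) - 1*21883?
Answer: -8906380/407 ≈ -21883.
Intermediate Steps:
W(u, P) = -P/165 (W(u, P) = P*(-1/165) = -P/165)
W(127, -45/111) - 1*21883 = -(-3)/(11*111) - 1*21883 = -(-3)/(11*111) - 21883 = -1/165*(-15/37) - 21883 = 1/407 - 21883 = -8906380/407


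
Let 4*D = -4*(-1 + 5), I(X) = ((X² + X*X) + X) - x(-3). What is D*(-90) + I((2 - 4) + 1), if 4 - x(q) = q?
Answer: 354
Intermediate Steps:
x(q) = 4 - q
I(X) = -7 + X + 2*X² (I(X) = ((X² + X*X) + X) - (4 - 1*(-3)) = ((X² + X²) + X) - (4 + 3) = (2*X² + X) - 1*7 = (X + 2*X²) - 7 = -7 + X + 2*X²)
D = -4 (D = (-4*(-1 + 5))/4 = (-4*4)/4 = (¼)*(-16) = -4)
D*(-90) + I((2 - 4) + 1) = -4*(-90) + (-7 + ((2 - 4) + 1) + 2*((2 - 4) + 1)²) = 360 + (-7 + (-2 + 1) + 2*(-2 + 1)²) = 360 + (-7 - 1 + 2*(-1)²) = 360 + (-7 - 1 + 2*1) = 360 + (-7 - 1 + 2) = 360 - 6 = 354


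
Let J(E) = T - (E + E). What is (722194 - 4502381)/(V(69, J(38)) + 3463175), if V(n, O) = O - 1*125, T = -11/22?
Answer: -7560374/6925947 ≈ -1.0916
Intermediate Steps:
T = -½ (T = -11*1/22 = -½ ≈ -0.50000)
J(E) = -½ - 2*E (J(E) = -½ - (E + E) = -½ - 2*E)
V(n, O) = -125 + O (V(n, O) = O - 125 = -125 + O)
(722194 - 4502381)/(V(69, J(38)) + 3463175) = (722194 - 4502381)/((-125 + (-½ - 2*38)) + 3463175) = -3780187/((-125 + (-½ - 76)) + 3463175) = -3780187/((-125 - 153/2) + 3463175) = -3780187/(-403/2 + 3463175) = -3780187/6925947/2 = -3780187*2/6925947 = -7560374/6925947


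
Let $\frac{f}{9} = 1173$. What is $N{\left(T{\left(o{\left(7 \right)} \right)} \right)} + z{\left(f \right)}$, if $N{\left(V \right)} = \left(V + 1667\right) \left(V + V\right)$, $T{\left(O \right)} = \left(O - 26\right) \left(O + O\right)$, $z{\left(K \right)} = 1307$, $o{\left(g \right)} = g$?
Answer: $-744025$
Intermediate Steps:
$f = 10557$ ($f = 9 \cdot 1173 = 10557$)
$T{\left(O \right)} = 2 O \left(-26 + O\right)$ ($T{\left(O \right)} = \left(-26 + O\right) 2 O = 2 O \left(-26 + O\right)$)
$N{\left(V \right)} = 2 V \left(1667 + V\right)$ ($N{\left(V \right)} = \left(1667 + V\right) 2 V = 2 V \left(1667 + V\right)$)
$N{\left(T{\left(o{\left(7 \right)} \right)} \right)} + z{\left(f \right)} = 2 \cdot 2 \cdot 7 \left(-26 + 7\right) \left(1667 + 2 \cdot 7 \left(-26 + 7\right)\right) + 1307 = 2 \cdot 2 \cdot 7 \left(-19\right) \left(1667 + 2 \cdot 7 \left(-19\right)\right) + 1307 = 2 \left(-266\right) \left(1667 - 266\right) + 1307 = 2 \left(-266\right) 1401 + 1307 = -745332 + 1307 = -744025$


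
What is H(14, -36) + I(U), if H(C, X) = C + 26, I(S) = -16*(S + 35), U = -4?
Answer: -456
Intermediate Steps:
I(S) = -560 - 16*S (I(S) = -16*(35 + S) = -560 - 16*S)
H(C, X) = 26 + C
H(14, -36) + I(U) = (26 + 14) + (-560 - 16*(-4)) = 40 + (-560 + 64) = 40 - 496 = -456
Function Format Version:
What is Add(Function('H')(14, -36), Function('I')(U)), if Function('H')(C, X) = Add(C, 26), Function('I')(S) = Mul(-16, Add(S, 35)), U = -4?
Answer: -456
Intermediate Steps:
Function('I')(S) = Add(-560, Mul(-16, S)) (Function('I')(S) = Mul(-16, Add(35, S)) = Add(-560, Mul(-16, S)))
Function('H')(C, X) = Add(26, C)
Add(Function('H')(14, -36), Function('I')(U)) = Add(Add(26, 14), Add(-560, Mul(-16, -4))) = Add(40, Add(-560, 64)) = Add(40, -496) = -456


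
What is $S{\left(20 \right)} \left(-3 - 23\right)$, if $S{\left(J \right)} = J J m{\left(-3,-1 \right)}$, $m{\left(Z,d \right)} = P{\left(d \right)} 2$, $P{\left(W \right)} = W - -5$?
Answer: $-83200$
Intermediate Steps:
$P{\left(W \right)} = 5 + W$ ($P{\left(W \right)} = W + 5 = 5 + W$)
$m{\left(Z,d \right)} = 10 + 2 d$ ($m{\left(Z,d \right)} = \left(5 + d\right) 2 = 10 + 2 d$)
$S{\left(J \right)} = 8 J^{2}$ ($S{\left(J \right)} = J J \left(10 + 2 \left(-1\right)\right) = J^{2} \left(10 - 2\right) = J^{2} \cdot 8 = 8 J^{2}$)
$S{\left(20 \right)} \left(-3 - 23\right) = 8 \cdot 20^{2} \left(-3 - 23\right) = 8 \cdot 400 \left(-26\right) = 3200 \left(-26\right) = -83200$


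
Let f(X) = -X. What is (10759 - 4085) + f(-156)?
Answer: 6830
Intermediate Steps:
(10759 - 4085) + f(-156) = (10759 - 4085) - 1*(-156) = 6674 + 156 = 6830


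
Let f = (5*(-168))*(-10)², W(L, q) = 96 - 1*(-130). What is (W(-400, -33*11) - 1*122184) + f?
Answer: -205958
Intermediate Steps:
W(L, q) = 226 (W(L, q) = 96 + 130 = 226)
f = -84000 (f = -840*100 = -84000)
(W(-400, -33*11) - 1*122184) + f = (226 - 1*122184) - 84000 = (226 - 122184) - 84000 = -121958 - 84000 = -205958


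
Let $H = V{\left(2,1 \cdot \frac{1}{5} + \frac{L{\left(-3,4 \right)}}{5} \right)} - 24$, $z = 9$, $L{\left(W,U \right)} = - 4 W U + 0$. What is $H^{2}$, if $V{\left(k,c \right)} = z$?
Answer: $225$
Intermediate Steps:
$L{\left(W,U \right)} = - 4 U W$ ($L{\left(W,U \right)} = - 4 U W + 0 = - 4 U W$)
$V{\left(k,c \right)} = 9$
$H = -15$ ($H = 9 - 24 = -15$)
$H^{2} = \left(-15\right)^{2} = 225$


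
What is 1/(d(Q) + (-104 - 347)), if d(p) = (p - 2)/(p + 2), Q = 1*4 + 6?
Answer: -3/1351 ≈ -0.0022206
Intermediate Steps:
Q = 10 (Q = 4 + 6 = 10)
d(p) = (-2 + p)/(2 + p)
1/(d(Q) + (-104 - 347)) = 1/((-2 + 10)/(2 + 10) + (-104 - 347)) = 1/(8/12 - 451) = 1/((1/12)*8 - 451) = 1/(⅔ - 451) = 1/(-1351/3) = -3/1351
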